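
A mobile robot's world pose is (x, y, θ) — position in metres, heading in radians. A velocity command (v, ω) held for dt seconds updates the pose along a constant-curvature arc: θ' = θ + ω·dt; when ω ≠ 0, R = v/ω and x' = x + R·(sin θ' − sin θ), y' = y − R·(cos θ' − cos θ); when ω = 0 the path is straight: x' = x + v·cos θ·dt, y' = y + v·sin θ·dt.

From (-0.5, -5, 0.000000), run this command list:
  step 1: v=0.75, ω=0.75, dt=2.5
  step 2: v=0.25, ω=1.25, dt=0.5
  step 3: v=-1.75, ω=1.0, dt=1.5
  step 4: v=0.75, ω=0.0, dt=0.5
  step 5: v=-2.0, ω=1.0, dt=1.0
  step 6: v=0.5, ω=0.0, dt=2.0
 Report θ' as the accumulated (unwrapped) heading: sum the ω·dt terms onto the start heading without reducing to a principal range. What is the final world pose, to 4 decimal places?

step 1: θ'=1.8750 (R=1.0000) → pose (0.4541, -3.7005, 1.8750)
step 2: θ'=2.5000 (R=0.2000) → pose (0.3830, -3.6001, 2.5000)
step 3: θ'=4.0000 (R=-1.7500) → pose (2.7547, -3.3420, 4.0000)
step 4: θ'=4.0000 (straight) → pose (2.5096, -3.6258, 4.0000)
step 5: θ'=5.0000 (R=-2.0000) → pose (2.9138, -1.7512, 5.0000)
step 6: θ'=5.0000 (straight) → pose (3.1975, -2.7101, 5.0000)

(3.1975, -2.7101, 5.0000)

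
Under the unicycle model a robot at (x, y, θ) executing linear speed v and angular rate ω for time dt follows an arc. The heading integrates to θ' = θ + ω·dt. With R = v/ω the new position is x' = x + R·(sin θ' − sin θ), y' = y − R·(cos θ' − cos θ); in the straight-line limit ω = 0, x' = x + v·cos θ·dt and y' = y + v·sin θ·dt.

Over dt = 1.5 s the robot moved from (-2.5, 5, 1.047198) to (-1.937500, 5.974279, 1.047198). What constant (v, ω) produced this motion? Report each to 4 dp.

v = 0.7500, ω = 0.0000

Δθ = 1.047198 − 1.047198 = 0.000000
ω = Δθ/dt = 0.000000/1.5 = 0.0000
ω = 0 → v = (Δx·cos θ + Δy·sin θ)/dt = 0.7500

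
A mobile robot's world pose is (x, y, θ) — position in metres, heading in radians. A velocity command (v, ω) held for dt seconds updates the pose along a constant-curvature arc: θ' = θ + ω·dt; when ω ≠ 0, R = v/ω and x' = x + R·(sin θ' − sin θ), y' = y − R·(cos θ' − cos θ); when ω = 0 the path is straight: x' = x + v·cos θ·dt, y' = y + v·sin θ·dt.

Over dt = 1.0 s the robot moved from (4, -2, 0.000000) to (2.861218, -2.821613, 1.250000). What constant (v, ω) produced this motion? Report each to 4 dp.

Δθ = 1.250000 − 0.000000 = 1.250000
ω = Δθ/dt = 1.250000/1.0 = 1.2500
R = Δx/(sin θ' − sin θ) = -1.2000
v = R·ω = -1.2000·1.2500 = -1.5000

v = -1.5000, ω = 1.2500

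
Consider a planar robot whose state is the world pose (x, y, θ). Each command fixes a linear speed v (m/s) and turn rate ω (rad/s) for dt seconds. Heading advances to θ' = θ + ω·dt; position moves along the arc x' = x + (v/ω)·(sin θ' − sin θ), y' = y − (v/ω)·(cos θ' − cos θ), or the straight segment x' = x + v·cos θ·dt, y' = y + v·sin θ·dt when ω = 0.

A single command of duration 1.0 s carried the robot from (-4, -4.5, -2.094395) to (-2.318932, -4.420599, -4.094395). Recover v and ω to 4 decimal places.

v = -2.0000, ω = -2.0000

Δθ = -4.094395 − -2.094395 = -2.000000
ω = Δθ/dt = -2.000000/1.0 = -2.0000
R = Δx/(sin θ' − sin θ) = 1.0000
v = R·ω = 1.0000·-2.0000 = -2.0000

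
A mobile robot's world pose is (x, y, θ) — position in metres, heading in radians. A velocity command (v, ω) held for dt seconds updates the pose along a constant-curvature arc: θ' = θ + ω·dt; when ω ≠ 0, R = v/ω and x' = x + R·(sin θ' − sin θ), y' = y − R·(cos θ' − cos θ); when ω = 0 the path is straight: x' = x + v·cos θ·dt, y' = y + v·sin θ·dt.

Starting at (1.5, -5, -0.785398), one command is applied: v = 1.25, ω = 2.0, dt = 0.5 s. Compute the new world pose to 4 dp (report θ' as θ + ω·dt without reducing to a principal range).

θ' = -0.7854 + 2.0·0.5 = 0.2146
R = v/ω = 1.25/2.0 = 0.6250
x' = 1.5 + 0.6250·(sin 0.2146 − sin -0.7854) = 2.0750
y' = -5 − 0.6250·(cos 0.2146 − cos -0.7854) = -5.1687

(2.0750, -5.1687, 0.2146)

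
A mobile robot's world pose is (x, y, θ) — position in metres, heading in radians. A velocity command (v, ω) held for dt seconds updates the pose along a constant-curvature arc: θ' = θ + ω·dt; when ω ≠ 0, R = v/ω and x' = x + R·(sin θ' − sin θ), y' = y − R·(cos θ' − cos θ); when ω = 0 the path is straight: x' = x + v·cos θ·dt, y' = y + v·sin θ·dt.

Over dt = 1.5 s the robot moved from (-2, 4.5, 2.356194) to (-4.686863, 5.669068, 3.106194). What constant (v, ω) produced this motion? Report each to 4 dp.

Δθ = 3.106194 − 2.356194 = 0.750000
ω = Δθ/dt = 0.750000/1.5 = 0.5000
R = Δx/(sin θ' − sin θ) = 4.0000
v = R·ω = 4.0000·0.5000 = 2.0000

v = 2.0000, ω = 0.5000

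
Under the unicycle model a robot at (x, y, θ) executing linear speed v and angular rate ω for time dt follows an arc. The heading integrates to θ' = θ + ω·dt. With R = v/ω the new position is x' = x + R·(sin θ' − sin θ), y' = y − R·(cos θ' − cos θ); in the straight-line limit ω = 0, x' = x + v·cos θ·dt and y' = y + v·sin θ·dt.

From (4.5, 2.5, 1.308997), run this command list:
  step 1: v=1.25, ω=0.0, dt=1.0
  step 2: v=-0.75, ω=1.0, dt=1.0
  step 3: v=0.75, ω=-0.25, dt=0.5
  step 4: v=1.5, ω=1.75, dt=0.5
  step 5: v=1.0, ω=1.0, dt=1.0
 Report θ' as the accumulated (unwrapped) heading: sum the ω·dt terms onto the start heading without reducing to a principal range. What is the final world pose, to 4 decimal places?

(3.2520, 3.2732, 4.0590)

step 1: θ'=1.3090 (straight) → pose (4.8235, 3.7074, 1.3090)
step 2: θ'=2.3090 (R=-0.7500) → pose (4.9932, 3.0086, 2.3090)
step 3: θ'=2.1840 (R=-3.0000) → pose (4.7588, 3.3010, 2.1840)
step 4: θ'=3.0590 (R=0.8571) → pose (4.1286, 3.6619, 3.0590)
step 5: θ'=4.0590 (R=1.0000) → pose (3.2520, 3.2732, 4.0590)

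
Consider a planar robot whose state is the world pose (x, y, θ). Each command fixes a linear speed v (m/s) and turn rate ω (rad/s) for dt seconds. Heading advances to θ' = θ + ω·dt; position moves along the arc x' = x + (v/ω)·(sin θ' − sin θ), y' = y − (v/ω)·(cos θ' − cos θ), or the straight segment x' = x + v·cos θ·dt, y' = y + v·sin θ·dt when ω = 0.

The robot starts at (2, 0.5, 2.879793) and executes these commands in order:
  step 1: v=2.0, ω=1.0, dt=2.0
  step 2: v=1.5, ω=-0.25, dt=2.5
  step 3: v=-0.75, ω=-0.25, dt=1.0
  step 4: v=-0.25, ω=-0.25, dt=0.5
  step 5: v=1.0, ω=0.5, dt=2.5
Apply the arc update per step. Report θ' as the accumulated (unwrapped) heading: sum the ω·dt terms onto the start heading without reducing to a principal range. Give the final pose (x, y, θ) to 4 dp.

step 1: θ'=4.8798 (R=2.0000) → pose (-0.4897, -1.7651, 4.8798)
step 2: θ'=4.2548 (R=-6.0000) → pose (-1.0231, -5.4156, 4.2548)
step 3: θ'=4.0048 (R=3.0000) → pose (-0.6115, -4.7909, 4.0048)
step 4: θ'=3.8798 (R=1.0000) → pose (-0.5246, -4.7013, 3.8798)
step 5: θ'=5.1298 (R=2.0000) → pose (-1.0069, -6.9914, 5.1298)

(-1.0069, -6.9914, 5.1298)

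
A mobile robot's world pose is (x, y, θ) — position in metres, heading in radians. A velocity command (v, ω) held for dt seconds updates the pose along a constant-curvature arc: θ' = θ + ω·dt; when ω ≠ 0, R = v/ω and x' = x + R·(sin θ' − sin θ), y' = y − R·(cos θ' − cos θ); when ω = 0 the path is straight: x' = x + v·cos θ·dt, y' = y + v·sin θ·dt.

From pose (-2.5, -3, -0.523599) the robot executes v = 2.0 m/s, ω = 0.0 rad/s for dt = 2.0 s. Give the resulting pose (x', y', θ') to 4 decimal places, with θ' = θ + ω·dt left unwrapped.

(0.9641, -5.0000, -0.5236)

θ' = -0.5236 + 0.0·2.0 = -0.5236
ω = 0 → straight: x' = -2.5 + 2.0·cos(-0.5236)·2.0 = 0.9641
y' = -3 + 2.0·sin(-0.5236)·2.0 = -5.0000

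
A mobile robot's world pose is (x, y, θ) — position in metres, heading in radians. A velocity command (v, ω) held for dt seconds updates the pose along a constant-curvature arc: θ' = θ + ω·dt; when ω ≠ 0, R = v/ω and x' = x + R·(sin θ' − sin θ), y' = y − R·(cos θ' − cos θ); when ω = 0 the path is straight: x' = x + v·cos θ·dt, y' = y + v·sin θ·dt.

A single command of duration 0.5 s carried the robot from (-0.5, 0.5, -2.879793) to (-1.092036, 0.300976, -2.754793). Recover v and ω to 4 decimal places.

Δθ = -2.754793 − -2.879793 = 0.125000
ω = Δθ/dt = 0.125000/0.5 = 0.2500
R = Δx/(sin θ' − sin θ) = 5.0000
v = R·ω = 5.0000·0.2500 = 1.2500

v = 1.2500, ω = 0.2500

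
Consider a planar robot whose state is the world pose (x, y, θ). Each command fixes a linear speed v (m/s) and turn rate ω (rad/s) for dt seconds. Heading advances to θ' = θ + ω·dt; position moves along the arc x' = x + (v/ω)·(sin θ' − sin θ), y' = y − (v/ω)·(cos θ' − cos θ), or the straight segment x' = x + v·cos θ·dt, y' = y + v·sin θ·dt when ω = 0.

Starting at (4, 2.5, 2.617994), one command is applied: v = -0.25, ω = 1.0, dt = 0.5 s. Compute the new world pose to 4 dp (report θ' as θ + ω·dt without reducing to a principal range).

(4.1191, 2.4666, 3.1180)

θ' = 2.6180 + 1.0·0.5 = 3.1180
R = v/ω = -0.25/1.0 = -0.2500
x' = 4 + -0.2500·(sin 3.1180 − sin 2.6180) = 4.1191
y' = 2.5 − -0.2500·(cos 3.1180 − cos 2.6180) = 2.4666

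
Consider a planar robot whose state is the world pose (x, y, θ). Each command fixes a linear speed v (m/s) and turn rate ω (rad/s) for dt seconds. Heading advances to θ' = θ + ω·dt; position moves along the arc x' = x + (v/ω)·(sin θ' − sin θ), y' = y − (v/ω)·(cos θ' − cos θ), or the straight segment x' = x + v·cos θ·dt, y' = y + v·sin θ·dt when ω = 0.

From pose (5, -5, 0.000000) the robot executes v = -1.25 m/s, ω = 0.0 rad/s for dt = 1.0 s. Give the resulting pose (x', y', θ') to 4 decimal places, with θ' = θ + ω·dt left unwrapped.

(3.7500, -5.0000, 0.0000)

θ' = 0.0000 + 0.0·1.0 = 0.0000
ω = 0 → straight: x' = 5 + -1.25·cos(0.0000)·1.0 = 3.7500
y' = -5 + -1.25·sin(0.0000)·1.0 = -5.0000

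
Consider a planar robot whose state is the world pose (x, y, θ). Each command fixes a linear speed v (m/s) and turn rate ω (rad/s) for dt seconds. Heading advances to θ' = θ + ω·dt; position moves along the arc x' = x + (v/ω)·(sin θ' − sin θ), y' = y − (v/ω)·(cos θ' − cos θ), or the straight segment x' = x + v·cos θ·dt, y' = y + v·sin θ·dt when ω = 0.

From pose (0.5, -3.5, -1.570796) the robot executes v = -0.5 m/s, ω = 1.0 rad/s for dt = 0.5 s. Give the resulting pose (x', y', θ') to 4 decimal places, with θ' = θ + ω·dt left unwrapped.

(0.4388, -3.2603, -1.0708)

θ' = -1.5708 + 1.0·0.5 = -1.0708
R = v/ω = -0.5/1.0 = -0.5000
x' = 0.5 + -0.5000·(sin -1.0708 − sin -1.5708) = 0.4388
y' = -3.5 − -0.5000·(cos -1.0708 − cos -1.5708) = -3.2603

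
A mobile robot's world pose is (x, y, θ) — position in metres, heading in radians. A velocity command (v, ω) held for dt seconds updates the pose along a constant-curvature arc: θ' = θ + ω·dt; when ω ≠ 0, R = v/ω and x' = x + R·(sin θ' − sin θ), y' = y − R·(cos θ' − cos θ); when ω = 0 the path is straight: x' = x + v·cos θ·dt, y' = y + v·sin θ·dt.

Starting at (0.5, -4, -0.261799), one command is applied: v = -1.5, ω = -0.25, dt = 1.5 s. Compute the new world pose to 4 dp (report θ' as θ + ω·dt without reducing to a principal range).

(-1.5148, -3.0285, -0.6368)

θ' = -0.2618 + -0.25·1.5 = -0.6368
R = v/ω = -1.5/-0.25 = 6.0000
x' = 0.5 + 6.0000·(sin -0.6368 − sin -0.2618) = -1.5148
y' = -4 − 6.0000·(cos -0.6368 − cos -0.2618) = -3.0285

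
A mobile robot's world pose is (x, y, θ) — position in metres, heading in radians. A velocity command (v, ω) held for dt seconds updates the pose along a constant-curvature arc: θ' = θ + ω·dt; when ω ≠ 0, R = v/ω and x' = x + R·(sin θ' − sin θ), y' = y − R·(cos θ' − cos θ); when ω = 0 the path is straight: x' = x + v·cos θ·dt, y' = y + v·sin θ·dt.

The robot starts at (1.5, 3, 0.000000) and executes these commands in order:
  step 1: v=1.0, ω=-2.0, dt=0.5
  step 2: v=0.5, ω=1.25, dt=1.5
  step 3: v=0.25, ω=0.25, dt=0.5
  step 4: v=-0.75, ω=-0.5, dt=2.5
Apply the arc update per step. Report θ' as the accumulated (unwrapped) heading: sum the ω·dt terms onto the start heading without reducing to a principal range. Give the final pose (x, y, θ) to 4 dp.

(1.0050, 2.1877, -0.2500)

step 1: θ'=-1.0000 (R=-0.5000) → pose (1.9207, 2.7702, -1.0000)
step 2: θ'=0.8750 (R=0.4000) → pose (2.5643, 2.7299, 0.8750)
step 3: θ'=1.0000 (R=1.0000) → pose (2.6383, 2.8306, 1.0000)
step 4: θ'=-0.2500 (R=1.5000) → pose (1.0050, 2.1877, -0.2500)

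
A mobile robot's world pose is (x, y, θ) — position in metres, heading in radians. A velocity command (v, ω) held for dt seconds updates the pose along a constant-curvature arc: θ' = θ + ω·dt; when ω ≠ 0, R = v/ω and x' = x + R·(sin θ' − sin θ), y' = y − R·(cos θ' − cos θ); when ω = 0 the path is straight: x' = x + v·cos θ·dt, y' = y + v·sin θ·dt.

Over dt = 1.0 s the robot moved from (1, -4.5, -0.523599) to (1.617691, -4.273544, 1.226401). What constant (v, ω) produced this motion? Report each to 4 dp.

Δθ = 1.226401 − -0.523599 = 1.750000
ω = Δθ/dt = 1.750000/1.0 = 1.7500
R = Δx/(sin θ' − sin θ) = 0.4286
v = R·ω = 0.4286·1.7500 = 0.7500

v = 0.7500, ω = 1.7500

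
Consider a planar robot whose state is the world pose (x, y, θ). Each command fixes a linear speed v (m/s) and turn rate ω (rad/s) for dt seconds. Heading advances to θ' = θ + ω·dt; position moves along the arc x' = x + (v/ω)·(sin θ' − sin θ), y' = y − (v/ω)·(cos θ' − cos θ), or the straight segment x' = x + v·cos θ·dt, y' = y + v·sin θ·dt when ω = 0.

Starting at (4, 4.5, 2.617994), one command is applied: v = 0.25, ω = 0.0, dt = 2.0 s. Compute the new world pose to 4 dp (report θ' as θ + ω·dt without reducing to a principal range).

θ' = 2.6180 + 0.0·2.0 = 2.6180
ω = 0 → straight: x' = 4 + 0.25·cos(2.6180)·2.0 = 3.5670
y' = 4.5 + 0.25·sin(2.6180)·2.0 = 4.7500

(3.5670, 4.7500, 2.6180)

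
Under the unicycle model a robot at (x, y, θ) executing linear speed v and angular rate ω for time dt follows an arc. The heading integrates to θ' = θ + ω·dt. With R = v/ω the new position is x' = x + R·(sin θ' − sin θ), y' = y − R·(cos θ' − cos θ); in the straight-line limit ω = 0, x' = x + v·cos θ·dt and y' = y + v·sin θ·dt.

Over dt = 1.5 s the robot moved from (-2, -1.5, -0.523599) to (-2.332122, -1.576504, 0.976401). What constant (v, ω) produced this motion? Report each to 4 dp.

v = -0.2500, ω = 1.0000

Δθ = 0.976401 − -0.523599 = 1.500000
ω = Δθ/dt = 1.500000/1.5 = 1.0000
R = Δx/(sin θ' − sin θ) = -0.2500
v = R·ω = -0.2500·1.0000 = -0.2500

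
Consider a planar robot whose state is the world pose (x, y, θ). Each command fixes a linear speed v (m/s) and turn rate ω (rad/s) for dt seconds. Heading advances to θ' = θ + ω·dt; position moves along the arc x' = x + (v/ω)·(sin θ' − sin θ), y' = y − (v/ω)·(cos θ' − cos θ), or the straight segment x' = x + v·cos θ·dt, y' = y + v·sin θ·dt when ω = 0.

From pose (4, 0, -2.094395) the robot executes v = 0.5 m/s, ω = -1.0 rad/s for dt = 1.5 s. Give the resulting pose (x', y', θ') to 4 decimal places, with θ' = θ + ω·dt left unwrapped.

(3.3482, -0.1996, -3.5944)

θ' = -2.0944 + -1.0·1.5 = -3.5944
R = v/ω = 0.5/-1.0 = -0.5000
x' = 4 + -0.5000·(sin -3.5944 − sin -2.0944) = 3.3482
y' = 0 − -0.5000·(cos -3.5944 − cos -2.0944) = -0.1996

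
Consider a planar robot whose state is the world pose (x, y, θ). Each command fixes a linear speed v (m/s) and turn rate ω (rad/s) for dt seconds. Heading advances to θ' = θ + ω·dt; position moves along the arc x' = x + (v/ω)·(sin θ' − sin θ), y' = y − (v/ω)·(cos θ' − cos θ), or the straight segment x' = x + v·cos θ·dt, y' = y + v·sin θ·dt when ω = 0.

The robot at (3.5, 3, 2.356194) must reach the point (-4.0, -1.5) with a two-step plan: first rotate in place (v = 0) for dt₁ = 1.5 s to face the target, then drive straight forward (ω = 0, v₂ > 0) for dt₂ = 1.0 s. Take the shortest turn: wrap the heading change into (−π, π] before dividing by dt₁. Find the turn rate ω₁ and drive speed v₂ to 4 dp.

heading to target = atan2(-1.5−3, -4−3.5) = -2.6012
Δθ = wrap(-2.6012 − 2.3562) = 1.3258; ω₁ = Δθ/dt₁ = 0.8839
distance = √((-4−3.5)² + (-1.5−3)²) = 8.7464; v₂ = distance/dt₂ = 8.7464

ω₁ = 0.8839, v₂ = 8.7464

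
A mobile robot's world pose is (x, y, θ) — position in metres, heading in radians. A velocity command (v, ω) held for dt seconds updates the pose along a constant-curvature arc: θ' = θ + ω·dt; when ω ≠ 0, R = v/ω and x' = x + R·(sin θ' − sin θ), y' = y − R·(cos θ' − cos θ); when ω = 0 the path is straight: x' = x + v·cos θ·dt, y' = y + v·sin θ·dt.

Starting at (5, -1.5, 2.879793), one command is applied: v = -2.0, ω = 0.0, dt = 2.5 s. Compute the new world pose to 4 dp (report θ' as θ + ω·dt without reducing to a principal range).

θ' = 2.8798 + 0.0·2.5 = 2.8798
ω = 0 → straight: x' = 5 + -2.0·cos(2.8798)·2.5 = 9.8296
y' = -1.5 + -2.0·sin(2.8798)·2.5 = -2.7941

(9.8296, -2.7941, 2.8798)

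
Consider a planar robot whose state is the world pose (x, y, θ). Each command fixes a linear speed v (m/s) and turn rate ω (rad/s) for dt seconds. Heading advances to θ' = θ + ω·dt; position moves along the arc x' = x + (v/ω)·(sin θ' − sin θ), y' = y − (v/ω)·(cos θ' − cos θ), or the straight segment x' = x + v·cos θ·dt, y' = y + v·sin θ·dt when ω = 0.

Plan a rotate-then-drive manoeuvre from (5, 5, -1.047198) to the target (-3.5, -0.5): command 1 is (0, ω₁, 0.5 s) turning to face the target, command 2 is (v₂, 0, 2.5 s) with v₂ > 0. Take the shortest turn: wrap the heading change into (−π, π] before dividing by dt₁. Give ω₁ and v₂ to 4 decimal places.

ω₁ = -3.0402, v₂ = 4.0497

heading to target = atan2(-0.5−5, -3.5−5) = -2.5673
Δθ = wrap(-2.5673 − -1.0472) = -1.5201; ω₁ = Δθ/dt₁ = -3.0402
distance = √((-3.5−5)² + (-0.5−5)²) = 10.1242; v₂ = distance/dt₂ = 4.0497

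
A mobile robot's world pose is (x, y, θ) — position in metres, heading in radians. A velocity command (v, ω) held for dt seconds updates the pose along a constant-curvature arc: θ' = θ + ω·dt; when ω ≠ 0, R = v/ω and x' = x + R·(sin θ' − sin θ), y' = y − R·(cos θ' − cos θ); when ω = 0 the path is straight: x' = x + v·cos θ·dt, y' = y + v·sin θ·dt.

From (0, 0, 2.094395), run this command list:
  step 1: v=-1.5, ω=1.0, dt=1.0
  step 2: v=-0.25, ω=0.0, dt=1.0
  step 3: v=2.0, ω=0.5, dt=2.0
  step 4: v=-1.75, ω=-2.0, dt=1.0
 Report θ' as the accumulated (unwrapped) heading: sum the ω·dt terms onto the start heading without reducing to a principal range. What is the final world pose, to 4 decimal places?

step 1: θ'=3.0944 (R=-1.5000) → pose (1.2283, -0.7483, 3.0944)
step 2: θ'=3.0944 (straight) → pose (1.4780, -0.7601, 3.0944)
step 3: θ'=4.0944 (R=4.0000) → pose (-1.9709, -2.4381, 4.0944)
step 4: θ'=2.0944 (R=0.8750) → pose (-0.5000, -2.5075, 2.0944)

(-0.5000, -2.5075, 2.0944)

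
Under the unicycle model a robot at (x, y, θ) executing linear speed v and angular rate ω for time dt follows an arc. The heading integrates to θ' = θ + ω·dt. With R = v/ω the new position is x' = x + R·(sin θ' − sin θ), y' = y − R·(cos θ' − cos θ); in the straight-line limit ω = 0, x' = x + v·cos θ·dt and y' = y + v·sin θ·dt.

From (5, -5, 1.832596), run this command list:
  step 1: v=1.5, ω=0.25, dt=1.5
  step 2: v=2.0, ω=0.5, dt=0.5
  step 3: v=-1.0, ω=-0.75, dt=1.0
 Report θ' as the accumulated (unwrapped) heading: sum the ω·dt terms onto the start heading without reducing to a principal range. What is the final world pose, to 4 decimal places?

(3.8184, -3.1150, 1.7076)

step 1: θ'=2.2076 (R=6.0000) → pose (4.0285, -2.9852, 2.2076)
step 2: θ'=2.4576 (R=4.0000) → pose (3.3400, -2.2635, 2.4576)
step 3: θ'=1.7076 (R=1.3333) → pose (3.8184, -3.1150, 1.7076)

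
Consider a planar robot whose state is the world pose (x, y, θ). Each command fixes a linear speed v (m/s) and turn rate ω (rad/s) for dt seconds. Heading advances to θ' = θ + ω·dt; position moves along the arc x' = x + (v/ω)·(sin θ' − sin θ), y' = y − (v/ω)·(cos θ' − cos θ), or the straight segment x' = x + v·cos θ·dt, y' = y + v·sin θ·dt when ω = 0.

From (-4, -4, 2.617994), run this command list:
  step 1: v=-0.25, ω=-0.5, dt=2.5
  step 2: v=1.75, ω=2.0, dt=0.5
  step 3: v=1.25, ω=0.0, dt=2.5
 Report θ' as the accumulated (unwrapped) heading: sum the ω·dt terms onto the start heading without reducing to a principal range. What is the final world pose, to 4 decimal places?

step 1: θ'=1.3680 (R=0.5000) → pose (-3.7602, -4.5337, 1.3680)
step 2: θ'=2.3680 (R=0.8750) → pose (-4.0059, -3.7315, 2.3680)
step 3: θ'=2.3680 (straight) → pose (-6.2416, -1.5480, 2.3680)

(-6.2416, -1.5480, 2.3680)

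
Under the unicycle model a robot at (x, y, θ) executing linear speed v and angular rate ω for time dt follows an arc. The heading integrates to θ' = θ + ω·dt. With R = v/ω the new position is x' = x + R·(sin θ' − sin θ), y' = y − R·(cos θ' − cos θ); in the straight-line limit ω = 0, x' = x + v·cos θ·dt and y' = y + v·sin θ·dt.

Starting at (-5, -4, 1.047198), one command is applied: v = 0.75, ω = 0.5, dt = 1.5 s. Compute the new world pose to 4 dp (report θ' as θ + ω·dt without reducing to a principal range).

θ' = 1.0472 + 0.5·1.5 = 1.7972
R = v/ω = 0.75/0.5 = 1.5000
x' = -5 + 1.5000·(sin 1.7972 − sin 1.0472) = -4.8373
y' = -4 − 1.5000·(cos 1.7972 − cos 1.0472) = -2.9133

(-4.8373, -2.9133, 1.7972)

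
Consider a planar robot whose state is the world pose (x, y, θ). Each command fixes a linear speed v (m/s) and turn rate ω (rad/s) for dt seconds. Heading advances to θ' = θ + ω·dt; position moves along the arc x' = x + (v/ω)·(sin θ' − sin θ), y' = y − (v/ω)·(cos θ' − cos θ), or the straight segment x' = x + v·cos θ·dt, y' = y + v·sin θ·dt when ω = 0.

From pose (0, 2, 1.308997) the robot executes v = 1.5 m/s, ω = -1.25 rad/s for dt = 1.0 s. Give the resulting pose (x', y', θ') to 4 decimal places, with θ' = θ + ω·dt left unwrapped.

(1.0884, 2.8873, 0.0590)

θ' = 1.3090 + -1.25·1.0 = 0.0590
R = v/ω = 1.5/-1.25 = -1.2000
x' = 0 + -1.2000·(sin 0.0590 − sin 1.3090) = 1.0884
y' = 2 − -1.2000·(cos 0.0590 − cos 1.3090) = 2.8873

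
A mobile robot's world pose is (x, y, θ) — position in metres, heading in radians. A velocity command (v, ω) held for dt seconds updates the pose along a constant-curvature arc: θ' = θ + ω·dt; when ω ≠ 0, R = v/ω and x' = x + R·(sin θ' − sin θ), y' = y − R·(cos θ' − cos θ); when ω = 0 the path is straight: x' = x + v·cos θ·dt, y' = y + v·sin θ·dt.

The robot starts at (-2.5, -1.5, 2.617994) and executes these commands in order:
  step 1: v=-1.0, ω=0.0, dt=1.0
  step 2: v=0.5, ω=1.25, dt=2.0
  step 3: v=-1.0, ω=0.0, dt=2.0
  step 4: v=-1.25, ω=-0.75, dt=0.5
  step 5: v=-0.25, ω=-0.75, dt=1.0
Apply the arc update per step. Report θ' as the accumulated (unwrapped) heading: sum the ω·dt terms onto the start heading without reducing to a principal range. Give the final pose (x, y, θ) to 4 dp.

step 1: θ'=2.6180 (straight) → pose (-1.6340, -2.0000, 2.6180)
step 2: θ'=5.1180 (R=0.4000) → pose (-2.2015, -2.5042, 5.1180)
step 3: θ'=5.1180 (straight) → pose (-2.9907, -0.6665, 5.1180)
step 4: θ'=4.7430 (R=1.6667) → pose (-3.1251, -0.0599, 4.7430)
step 5: θ'=3.9930 (R=0.3333) → pose (-3.0427, 0.1700, 3.9930)

(-3.0427, 0.1700, 3.9930)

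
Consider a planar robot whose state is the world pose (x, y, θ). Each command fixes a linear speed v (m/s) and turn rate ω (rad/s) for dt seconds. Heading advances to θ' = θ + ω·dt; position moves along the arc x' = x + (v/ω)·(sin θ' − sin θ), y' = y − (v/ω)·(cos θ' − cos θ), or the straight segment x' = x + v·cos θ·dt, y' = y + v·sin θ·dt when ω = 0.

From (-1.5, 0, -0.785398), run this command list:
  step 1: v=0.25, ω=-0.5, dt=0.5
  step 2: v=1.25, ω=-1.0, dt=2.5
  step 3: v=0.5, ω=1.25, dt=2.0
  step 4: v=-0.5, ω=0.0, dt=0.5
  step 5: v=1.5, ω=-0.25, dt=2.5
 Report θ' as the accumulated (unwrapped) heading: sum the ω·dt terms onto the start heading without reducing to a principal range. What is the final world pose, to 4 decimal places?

step 1: θ'=-1.0354 (R=-0.5000) → pose (-1.4235, -0.0985, -1.0354)
step 2: θ'=-3.5354 (R=-1.2500) → pose (-2.9782, -1.8905, -3.5354)
step 3: θ'=-1.0354 (R=0.4000) → pose (-3.4757, -2.4640, -1.0354)
step 4: θ'=-1.0354 (straight) → pose (-3.6033, -2.2490, -1.0354)
step 5: θ'=-1.6604 (R=-6.0000) → pose (-2.7878, -5.8469, -1.6604)

(-2.7878, -5.8469, -1.6604)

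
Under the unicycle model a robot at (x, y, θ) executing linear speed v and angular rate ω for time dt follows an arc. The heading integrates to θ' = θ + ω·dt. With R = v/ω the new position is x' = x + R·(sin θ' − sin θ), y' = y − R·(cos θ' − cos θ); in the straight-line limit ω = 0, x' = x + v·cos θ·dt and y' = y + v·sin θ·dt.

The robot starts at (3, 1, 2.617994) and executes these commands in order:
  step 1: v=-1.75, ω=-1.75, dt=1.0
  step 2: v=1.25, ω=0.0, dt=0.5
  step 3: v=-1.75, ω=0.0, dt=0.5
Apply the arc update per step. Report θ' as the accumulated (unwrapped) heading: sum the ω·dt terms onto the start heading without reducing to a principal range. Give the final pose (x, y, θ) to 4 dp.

(3.1014, -0.7031, 0.8680)

step 1: θ'=0.8680 (R=1.0000) → pose (3.2630, -0.5124, 0.8680)
step 2: θ'=0.8680 (straight) → pose (3.6670, -0.0355, 0.8680)
step 3: θ'=0.8680 (straight) → pose (3.1014, -0.7031, 0.8680)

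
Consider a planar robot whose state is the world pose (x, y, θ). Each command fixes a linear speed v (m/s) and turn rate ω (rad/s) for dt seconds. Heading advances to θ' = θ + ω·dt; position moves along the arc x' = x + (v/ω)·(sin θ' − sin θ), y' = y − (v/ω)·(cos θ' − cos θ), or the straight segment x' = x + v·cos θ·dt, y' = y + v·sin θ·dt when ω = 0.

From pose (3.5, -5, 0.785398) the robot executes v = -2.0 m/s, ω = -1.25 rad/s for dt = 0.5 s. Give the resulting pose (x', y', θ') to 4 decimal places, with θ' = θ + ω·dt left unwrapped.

(2.6242, -5.4481, 0.1604)

θ' = 0.7854 + -1.25·0.5 = 0.1604
R = v/ω = -2.0/-1.25 = 1.6000
x' = 3.5 + 1.6000·(sin 0.1604 − sin 0.7854) = 2.6242
y' = -5 − 1.6000·(cos 0.1604 − cos 0.7854) = -5.4481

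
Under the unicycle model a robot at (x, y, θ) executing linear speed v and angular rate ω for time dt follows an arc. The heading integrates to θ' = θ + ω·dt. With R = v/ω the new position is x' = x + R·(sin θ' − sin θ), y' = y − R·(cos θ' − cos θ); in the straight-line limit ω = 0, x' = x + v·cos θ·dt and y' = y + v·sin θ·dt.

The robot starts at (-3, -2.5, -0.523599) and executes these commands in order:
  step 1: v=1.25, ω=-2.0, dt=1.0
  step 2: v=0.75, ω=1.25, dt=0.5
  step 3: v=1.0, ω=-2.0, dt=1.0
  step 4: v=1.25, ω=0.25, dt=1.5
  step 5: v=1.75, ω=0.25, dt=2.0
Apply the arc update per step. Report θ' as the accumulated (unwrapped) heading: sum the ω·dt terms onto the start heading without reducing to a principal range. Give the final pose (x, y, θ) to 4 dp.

(-8.9909, -2.5880, -3.0236)

step 1: θ'=-2.5236 (R=-0.6250) → pose (-2.9504, -3.5507, -2.5236)
step 2: θ'=-1.8986 (R=0.6000) → pose (-3.1708, -3.8465, -1.8986)
step 3: θ'=-3.8986 (R=-0.5000) → pose (-3.9875, -4.0490, -3.8986)
step 4: θ'=-3.5236 (R=5.0000) → pose (-5.5574, -3.0439, -3.5236)
step 5: θ'=-3.0236 (R=7.0000) → pose (-8.9909, -2.5880, -3.0236)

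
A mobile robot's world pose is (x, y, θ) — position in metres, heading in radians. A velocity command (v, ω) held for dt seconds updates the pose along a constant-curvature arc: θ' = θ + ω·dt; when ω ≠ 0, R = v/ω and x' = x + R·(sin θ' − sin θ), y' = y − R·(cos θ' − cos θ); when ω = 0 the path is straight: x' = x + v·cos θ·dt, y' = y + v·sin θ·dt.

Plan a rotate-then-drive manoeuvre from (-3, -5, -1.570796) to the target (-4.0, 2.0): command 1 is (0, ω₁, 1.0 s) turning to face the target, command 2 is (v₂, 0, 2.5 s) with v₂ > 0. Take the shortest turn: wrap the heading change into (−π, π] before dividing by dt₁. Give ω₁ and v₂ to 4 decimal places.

heading to target = atan2(2−-5, -4−-3) = 1.7127
Δθ = wrap(1.7127 − -1.5708) = -2.9997; ω₁ = Δθ/dt₁ = -2.9997
distance = √((-4−-3)² + (2−-5)²) = 7.0711; v₂ = distance/dt₂ = 2.8284

ω₁ = -2.9997, v₂ = 2.8284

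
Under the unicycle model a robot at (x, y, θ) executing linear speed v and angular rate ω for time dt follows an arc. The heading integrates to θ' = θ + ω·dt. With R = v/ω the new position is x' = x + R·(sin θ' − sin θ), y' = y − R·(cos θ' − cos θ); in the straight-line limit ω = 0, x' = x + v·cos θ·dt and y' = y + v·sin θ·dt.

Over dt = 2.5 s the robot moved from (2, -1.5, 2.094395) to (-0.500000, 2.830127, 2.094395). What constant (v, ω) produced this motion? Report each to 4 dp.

Δθ = 2.094395 − 2.094395 = 0.000000
ω = Δθ/dt = 0.000000/2.5 = 0.0000
ω = 0 → v = (Δx·cos θ + Δy·sin θ)/dt = 2.0000

v = 2.0000, ω = 0.0000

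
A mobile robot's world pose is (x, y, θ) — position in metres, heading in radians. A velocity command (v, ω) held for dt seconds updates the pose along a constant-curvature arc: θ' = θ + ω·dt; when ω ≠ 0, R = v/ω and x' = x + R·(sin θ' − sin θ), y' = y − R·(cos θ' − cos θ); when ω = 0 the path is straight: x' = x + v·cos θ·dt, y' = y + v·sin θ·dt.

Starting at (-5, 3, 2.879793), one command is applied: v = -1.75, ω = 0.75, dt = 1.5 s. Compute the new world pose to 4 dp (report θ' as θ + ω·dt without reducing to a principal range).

θ' = 2.8798 + 0.75·1.5 = 4.0048
R = v/ω = -1.75/0.75 = -2.3333
x' = -5 + -2.3333·(sin 4.0048 − sin 2.8798) = -2.6229
y' = 3 − -2.3333·(cos 4.0048 − cos 2.8798) = 3.7371

(-2.6229, 3.7371, 4.0048)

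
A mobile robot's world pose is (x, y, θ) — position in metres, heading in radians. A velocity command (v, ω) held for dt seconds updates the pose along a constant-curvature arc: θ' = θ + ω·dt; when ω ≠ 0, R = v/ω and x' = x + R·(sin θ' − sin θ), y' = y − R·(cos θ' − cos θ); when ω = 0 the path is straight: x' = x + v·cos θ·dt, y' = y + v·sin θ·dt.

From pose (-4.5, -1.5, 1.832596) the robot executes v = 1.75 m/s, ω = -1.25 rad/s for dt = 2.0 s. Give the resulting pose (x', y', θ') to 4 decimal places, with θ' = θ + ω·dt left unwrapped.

(-2.2812, -0.0380, -0.6674)

θ' = 1.8326 + -1.25·2.0 = -0.6674
R = v/ω = 1.75/-1.25 = -1.4000
x' = -4.5 + -1.4000·(sin -0.6674 − sin 1.8326) = -2.2812
y' = -1.5 − -1.4000·(cos -0.6674 − cos 1.8326) = -0.0380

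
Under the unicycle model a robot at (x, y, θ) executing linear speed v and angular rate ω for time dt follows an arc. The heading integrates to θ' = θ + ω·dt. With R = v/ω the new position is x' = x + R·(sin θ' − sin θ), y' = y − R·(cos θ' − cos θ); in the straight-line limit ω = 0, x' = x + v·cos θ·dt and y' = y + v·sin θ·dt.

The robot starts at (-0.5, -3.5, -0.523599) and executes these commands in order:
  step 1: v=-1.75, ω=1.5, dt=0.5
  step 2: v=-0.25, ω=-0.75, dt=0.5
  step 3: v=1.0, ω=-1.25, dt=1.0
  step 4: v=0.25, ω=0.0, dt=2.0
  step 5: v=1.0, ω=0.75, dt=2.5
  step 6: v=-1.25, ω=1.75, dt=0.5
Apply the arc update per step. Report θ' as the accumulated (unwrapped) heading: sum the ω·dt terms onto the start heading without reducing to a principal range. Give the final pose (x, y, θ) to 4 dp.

step 1: θ'=0.2264 (R=-1.1667) → pose (-1.3452, -3.3735, 0.2264)
step 2: θ'=-0.1486 (R=0.3333) → pose (-1.4694, -3.3783, -0.1486)
step 3: θ'=-1.3986 (R=-0.8000) → pose (-0.7997, -4.0324, -1.3986)
step 4: θ'=-1.3986 (straight) → pose (-0.7140, -4.5250, -1.3986)
step 5: θ'=0.4764 (R=1.3333) → pose (1.2111, -5.4814, 0.4764)
step 6: θ'=1.3514 (R=-0.7143) → pose (0.8415, -5.9607, 1.3514)

(0.8415, -5.9607, 1.3514)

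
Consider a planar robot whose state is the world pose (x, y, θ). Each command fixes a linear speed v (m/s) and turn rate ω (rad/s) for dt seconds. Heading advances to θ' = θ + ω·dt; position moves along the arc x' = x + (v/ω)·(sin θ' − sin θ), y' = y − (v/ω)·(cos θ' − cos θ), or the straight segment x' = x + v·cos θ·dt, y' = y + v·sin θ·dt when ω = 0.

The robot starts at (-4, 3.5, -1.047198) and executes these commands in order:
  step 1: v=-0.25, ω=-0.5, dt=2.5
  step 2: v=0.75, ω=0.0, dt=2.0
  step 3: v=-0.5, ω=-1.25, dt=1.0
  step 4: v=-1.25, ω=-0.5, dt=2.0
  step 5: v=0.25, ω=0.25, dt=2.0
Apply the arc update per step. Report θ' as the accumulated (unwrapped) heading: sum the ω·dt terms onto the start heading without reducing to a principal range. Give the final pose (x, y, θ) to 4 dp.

step 1: θ'=-2.2972 (R=0.5000) → pose (-3.9408, 4.0821, -2.2972)
step 2: θ'=-2.2972 (straight) → pose (-4.9370, 2.9607, -2.2972)
step 3: θ'=-3.5472 (R=0.4000) → pose (-4.4802, 3.0626, -3.5472)
step 4: θ'=-4.5472 (R=2.5000) → pose (-3.0007, 1.1766, -4.5472)
step 5: θ'=-4.0472 (R=1.0000) → pose (-3.2002, 1.6293, -4.0472)

(-3.2002, 1.6293, -4.0472)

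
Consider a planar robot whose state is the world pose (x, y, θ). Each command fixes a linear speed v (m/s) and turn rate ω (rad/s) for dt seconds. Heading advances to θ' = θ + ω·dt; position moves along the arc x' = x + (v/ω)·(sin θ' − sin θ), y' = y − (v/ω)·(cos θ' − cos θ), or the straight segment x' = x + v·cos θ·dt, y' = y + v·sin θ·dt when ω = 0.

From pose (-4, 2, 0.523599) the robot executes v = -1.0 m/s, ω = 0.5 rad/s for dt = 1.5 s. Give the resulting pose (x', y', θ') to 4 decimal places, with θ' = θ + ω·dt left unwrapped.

θ' = 0.5236 + 0.5·1.5 = 1.2736
R = v/ω = -1.0/0.5 = -2.0000
x' = -4 + -2.0000·(sin 1.2736 − sin 0.5236) = -4.9123
y' = 2 − -2.0000·(cos 1.2736 − cos 0.5236) = 0.8536

(-4.9123, 0.8536, 1.2736)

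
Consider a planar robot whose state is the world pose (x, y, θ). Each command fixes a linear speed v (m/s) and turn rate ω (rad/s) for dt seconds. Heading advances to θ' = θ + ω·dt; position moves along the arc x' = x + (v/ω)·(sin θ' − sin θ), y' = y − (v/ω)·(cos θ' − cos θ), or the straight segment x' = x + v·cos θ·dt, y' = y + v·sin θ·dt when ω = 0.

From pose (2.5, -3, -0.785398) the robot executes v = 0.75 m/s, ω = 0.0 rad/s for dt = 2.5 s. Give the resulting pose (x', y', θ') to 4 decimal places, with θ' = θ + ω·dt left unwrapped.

(3.8258, -4.3258, -0.7854)

θ' = -0.7854 + 0.0·2.5 = -0.7854
ω = 0 → straight: x' = 2.5 + 0.75·cos(-0.7854)·2.5 = 3.8258
y' = -3 + 0.75·sin(-0.7854)·2.5 = -4.3258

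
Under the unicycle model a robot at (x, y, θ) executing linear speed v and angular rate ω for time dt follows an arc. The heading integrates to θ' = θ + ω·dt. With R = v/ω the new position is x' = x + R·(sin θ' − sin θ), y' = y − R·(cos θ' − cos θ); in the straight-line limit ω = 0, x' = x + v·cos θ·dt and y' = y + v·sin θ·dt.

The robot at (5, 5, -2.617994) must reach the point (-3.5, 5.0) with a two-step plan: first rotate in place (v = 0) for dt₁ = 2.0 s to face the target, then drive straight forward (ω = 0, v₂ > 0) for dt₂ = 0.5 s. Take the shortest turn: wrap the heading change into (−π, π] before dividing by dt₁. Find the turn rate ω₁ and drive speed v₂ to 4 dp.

ω₁ = -0.2618, v₂ = 17.0000

heading to target = atan2(5−5, -3.5−5) = 3.1416
Δθ = wrap(3.1416 − -2.6180) = -0.5236; ω₁ = Δθ/dt₁ = -0.2618
distance = √((-3.5−5)² + (5−5)²) = 8.5000; v₂ = distance/dt₂ = 17.0000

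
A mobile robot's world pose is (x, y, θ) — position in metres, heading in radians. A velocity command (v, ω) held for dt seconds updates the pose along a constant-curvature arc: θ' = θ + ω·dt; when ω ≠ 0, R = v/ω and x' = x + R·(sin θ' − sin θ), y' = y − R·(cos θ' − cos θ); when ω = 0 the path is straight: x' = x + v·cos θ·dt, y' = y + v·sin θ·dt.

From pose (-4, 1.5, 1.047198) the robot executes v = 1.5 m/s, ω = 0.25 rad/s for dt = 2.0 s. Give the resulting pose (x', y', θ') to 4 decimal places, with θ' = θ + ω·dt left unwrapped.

(-3.1978, 4.3584, 1.5472)

θ' = 1.0472 + 0.25·2.0 = 1.5472
R = v/ω = 1.5/0.25 = 6.0000
x' = -4 + 6.0000·(sin 1.5472 − sin 1.0472) = -3.1978
y' = 1.5 − 6.0000·(cos 1.5472 − cos 1.0472) = 4.3584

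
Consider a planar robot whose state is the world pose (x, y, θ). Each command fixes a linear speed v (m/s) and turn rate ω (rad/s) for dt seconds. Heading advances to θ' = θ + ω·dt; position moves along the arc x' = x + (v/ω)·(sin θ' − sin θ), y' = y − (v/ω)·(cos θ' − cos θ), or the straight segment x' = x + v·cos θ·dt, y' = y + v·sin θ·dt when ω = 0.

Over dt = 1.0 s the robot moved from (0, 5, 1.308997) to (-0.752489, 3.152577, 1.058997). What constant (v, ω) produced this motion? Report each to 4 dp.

Δθ = 1.058997 − 1.308997 = -0.250000
ω = Δθ/dt = -0.250000/1.0 = -0.2500
R = −Δy/(cos θ' − cos θ) = 8.0000
v = R·ω = 8.0000·-0.2500 = -2.0000

v = -2.0000, ω = -0.2500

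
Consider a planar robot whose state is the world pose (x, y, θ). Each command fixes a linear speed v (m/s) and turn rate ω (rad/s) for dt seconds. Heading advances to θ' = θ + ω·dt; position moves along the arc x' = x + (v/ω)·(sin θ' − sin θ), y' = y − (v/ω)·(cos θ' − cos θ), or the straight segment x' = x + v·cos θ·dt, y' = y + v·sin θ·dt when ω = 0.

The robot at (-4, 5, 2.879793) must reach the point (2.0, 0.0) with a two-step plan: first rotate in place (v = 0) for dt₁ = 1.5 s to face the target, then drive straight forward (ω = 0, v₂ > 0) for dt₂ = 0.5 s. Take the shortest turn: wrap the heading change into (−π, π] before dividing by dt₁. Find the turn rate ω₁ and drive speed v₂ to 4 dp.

ω₁ = 1.8058, v₂ = 15.6205

heading to target = atan2(0−5, 2−-4) = -0.6947
Δθ = wrap(-0.6947 − 2.8798) = 2.7087; ω₁ = Δθ/dt₁ = 1.8058
distance = √((2−-4)² + (0−5)²) = 7.8102; v₂ = distance/dt₂ = 15.6205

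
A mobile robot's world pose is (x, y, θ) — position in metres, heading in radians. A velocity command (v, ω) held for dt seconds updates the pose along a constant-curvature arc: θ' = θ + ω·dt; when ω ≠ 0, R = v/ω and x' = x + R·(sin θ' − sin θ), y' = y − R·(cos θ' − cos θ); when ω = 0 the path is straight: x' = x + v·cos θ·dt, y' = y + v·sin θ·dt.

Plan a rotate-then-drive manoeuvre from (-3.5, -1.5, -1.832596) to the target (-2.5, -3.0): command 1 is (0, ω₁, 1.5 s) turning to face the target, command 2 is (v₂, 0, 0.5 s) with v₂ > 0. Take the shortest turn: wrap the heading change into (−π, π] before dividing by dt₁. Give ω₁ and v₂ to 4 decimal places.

heading to target = atan2(-3−-1.5, -2.5−-3.5) = -0.9828
Δθ = wrap(-0.9828 − -1.8326) = 0.8498; ω₁ = Δθ/dt₁ = 0.5665
distance = √((-2.5−-3.5)² + (-3−-1.5)²) = 1.8028; v₂ = distance/dt₂ = 3.6056

ω₁ = 0.5665, v₂ = 3.6056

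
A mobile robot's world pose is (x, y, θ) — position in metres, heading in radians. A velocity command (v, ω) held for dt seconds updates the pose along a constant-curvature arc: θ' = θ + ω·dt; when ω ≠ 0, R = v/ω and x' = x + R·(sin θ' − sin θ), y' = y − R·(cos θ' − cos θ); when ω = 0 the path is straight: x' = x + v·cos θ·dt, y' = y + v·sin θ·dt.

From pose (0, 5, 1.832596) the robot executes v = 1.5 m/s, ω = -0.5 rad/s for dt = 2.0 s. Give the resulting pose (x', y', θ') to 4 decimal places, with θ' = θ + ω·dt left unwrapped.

(0.6787, 7.7953, 0.8326)

θ' = 1.8326 + -0.5·2.0 = 0.8326
R = v/ω = 1.5/-0.5 = -3.0000
x' = 0 + -3.0000·(sin 0.8326 − sin 1.8326) = 0.6787
y' = 5 − -3.0000·(cos 0.8326 − cos 1.8326) = 7.7953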